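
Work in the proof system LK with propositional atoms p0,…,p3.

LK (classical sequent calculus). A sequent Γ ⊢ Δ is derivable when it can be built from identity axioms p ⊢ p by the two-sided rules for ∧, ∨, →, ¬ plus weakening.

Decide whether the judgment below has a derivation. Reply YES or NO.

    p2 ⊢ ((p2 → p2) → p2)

Proof tree:
[→R] p2 ⊢ ((p2 → p2) → p2)
  [→L] p2, (p2 → p2) ⊢ p2
    [Ax] p2 ⊢ p2
    [Ax] p2 ⊢ p2

Result: YES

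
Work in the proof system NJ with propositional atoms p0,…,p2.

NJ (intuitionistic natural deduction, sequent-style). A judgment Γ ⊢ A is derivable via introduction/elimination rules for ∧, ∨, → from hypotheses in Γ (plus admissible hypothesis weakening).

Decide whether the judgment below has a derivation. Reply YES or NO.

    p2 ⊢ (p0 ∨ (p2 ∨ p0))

Derivation trace:
[∨I₂] p2 ⊢ (p0 ∨ (p2 ∨ p0))
  [∨I₁] p2 ⊢ (p2 ∨ p0)
    [Ax] p2 ⊢ p2

Result: YES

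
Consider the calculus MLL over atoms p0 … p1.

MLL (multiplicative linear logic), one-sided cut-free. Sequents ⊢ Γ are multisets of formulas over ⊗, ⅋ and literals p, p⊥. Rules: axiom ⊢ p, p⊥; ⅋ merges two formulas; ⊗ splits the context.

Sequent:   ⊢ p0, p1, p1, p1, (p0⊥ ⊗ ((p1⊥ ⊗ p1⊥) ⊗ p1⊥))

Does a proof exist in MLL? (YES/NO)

Derivation trace:
[⊗]  ⊢ p0, p1, p1, p1, (p0⊥ ⊗ ((p1⊥ ⊗ p1⊥) ⊗ p1⊥))
  [Ax]  ⊢ p0, p0⊥
  [⊗]  ⊢ p1, p1, p1, ((p1⊥ ⊗ p1⊥) ⊗ p1⊥)
    [⊗]  ⊢ p1, p1, (p1⊥ ⊗ p1⊥)
      [Ax]  ⊢ p1, p1⊥
      [Ax]  ⊢ p1, p1⊥
    [Ax]  ⊢ p1, p1⊥

Result: YES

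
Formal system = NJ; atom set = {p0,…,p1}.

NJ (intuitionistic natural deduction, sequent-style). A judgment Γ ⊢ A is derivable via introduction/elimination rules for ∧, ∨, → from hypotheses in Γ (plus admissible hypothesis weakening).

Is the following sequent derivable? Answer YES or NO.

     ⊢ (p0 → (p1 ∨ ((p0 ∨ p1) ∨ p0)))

Proof tree:
[→I]  ⊢ (p0 → (p1 ∨ ((p0 ∨ p1) ∨ p0)))
  [∨I₂] p0 ⊢ (p1 ∨ ((p0 ∨ p1) ∨ p0))
    [∨I₁] p0 ⊢ ((p0 ∨ p1) ∨ p0)
      [∨I₁] p0 ⊢ (p0 ∨ p1)
        [Ax] p0 ⊢ p0

Result: YES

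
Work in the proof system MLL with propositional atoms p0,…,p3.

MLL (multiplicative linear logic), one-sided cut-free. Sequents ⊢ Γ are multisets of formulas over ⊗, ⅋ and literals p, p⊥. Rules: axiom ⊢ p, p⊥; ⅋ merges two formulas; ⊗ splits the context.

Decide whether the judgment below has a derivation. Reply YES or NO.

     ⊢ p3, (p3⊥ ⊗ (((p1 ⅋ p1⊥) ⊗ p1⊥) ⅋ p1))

Derivation trace:
[⊗]  ⊢ p3, (p3⊥ ⊗ (((p1 ⅋ p1⊥) ⊗ p1⊥) ⅋ p1))
  [Ax]  ⊢ p3, p3⊥
  [⅋]  ⊢ (((p1 ⅋ p1⊥) ⊗ p1⊥) ⅋ p1)
    [⊗]  ⊢ p1, ((p1 ⅋ p1⊥) ⊗ p1⊥)
      [⅋]  ⊢ (p1 ⅋ p1⊥)
        [Ax]  ⊢ p1, p1⊥
      [Ax]  ⊢ p1, p1⊥

Result: YES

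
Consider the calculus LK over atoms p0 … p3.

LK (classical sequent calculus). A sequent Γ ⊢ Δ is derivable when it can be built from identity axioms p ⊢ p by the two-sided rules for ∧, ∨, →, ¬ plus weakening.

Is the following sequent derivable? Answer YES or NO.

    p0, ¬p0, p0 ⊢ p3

Derivation (root first):
[WL] p0, ¬p0, p0 ⊢ p3
  [WR] p0, ¬p0 ⊢ p3
    [¬L] p0, ¬p0 ⊢ 
      [Ax] p0 ⊢ p0

Result: YES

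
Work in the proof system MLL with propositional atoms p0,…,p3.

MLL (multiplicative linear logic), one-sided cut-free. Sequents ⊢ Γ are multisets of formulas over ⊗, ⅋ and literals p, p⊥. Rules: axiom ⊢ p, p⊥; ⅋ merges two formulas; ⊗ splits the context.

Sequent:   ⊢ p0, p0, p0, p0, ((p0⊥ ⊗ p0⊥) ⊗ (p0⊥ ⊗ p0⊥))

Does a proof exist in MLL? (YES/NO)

Derivation (root first):
[⊗]  ⊢ p0, p0, p0, p0, ((p0⊥ ⊗ p0⊥) ⊗ (p0⊥ ⊗ p0⊥))
  [⊗]  ⊢ p0, p0, (p0⊥ ⊗ p0⊥)
    [Ax]  ⊢ p0, p0⊥
    [Ax]  ⊢ p0, p0⊥
  [⊗]  ⊢ p0, p0, (p0⊥ ⊗ p0⊥)
    [Ax]  ⊢ p0, p0⊥
    [Ax]  ⊢ p0, p0⊥

Result: YES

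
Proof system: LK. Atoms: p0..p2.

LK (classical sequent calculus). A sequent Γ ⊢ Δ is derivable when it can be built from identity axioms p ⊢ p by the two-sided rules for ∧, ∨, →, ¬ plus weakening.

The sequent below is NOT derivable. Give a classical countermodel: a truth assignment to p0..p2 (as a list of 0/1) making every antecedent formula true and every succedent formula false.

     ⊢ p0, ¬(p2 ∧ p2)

Truth-table refutation:
  v=000: Γ:[] Δ:[p0=F, ¬(p2 ∧ p2)=T] refutes=False
  v=001: Γ:[] Δ:[p0=F, ¬(p2 ∧ p2)=F] refutes=True  ← countermodel

Result: [0, 0, 1]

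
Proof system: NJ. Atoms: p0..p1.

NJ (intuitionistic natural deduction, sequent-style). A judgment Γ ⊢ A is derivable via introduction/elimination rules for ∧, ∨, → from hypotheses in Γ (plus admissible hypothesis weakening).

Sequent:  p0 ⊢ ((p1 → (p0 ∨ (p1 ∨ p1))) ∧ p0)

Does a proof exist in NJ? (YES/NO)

Proof tree:
[∧I] p0 ⊢ ((p1 → (p0 ∨ (p1 ∨ p1))) ∧ p0)
  [→I]  ⊢ (p1 → (p0 ∨ (p1 ∨ p1)))
    [∨I₂] p1 ⊢ (p0 ∨ (p1 ∨ p1))
      [∨I₁] p1 ⊢ (p1 ∨ p1)
        [Ax] p1 ⊢ p1
  [Ax] p0 ⊢ p0

Result: YES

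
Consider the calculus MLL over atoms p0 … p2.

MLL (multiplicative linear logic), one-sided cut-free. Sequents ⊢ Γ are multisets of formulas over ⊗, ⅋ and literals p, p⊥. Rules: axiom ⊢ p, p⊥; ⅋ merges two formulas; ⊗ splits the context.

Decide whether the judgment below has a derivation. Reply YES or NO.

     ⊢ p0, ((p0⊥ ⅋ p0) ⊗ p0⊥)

Derivation (root first):
[⊗]  ⊢ p0, ((p0⊥ ⅋ p0) ⊗ p0⊥)
  [⅋]  ⊢ (p0⊥ ⅋ p0)
    [Ax]  ⊢ p0, p0⊥
  [Ax]  ⊢ p0, p0⊥

Result: YES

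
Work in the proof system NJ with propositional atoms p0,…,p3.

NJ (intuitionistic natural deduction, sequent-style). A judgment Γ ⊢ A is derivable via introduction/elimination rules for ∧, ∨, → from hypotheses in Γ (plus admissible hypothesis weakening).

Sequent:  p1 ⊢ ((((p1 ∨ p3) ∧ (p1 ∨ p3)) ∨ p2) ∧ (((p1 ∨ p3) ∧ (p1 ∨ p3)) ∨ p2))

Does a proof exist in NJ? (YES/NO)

Proof tree:
[∧I] p1 ⊢ ((((p1 ∨ p3) ∧ (p1 ∨ p3)) ∨ p2) ∧ (((p1 ∨ p3) ∧ (p1 ∨ p3)) ∨ p2))
  [∨I₁] p1 ⊢ (((p1 ∨ p3) ∧ (p1 ∨ p3)) ∨ p2)
    [∧I] p1 ⊢ ((p1 ∨ p3) ∧ (p1 ∨ p3))
      [∨I₁] p1 ⊢ (p1 ∨ p3)
        [Ax] p1 ⊢ p1
      [∨I₁] p1 ⊢ (p1 ∨ p3)
        [Ax] p1 ⊢ p1
  [∨I₁] p1 ⊢ (((p1 ∨ p3) ∧ (p1 ∨ p3)) ∨ p2)
    [∧I] p1 ⊢ ((p1 ∨ p3) ∧ (p1 ∨ p3))
      [∨I₁] p1 ⊢ (p1 ∨ p3)
        [Ax] p1 ⊢ p1
      [∨I₁] p1 ⊢ (p1 ∨ p3)
        [Ax] p1 ⊢ p1

Result: YES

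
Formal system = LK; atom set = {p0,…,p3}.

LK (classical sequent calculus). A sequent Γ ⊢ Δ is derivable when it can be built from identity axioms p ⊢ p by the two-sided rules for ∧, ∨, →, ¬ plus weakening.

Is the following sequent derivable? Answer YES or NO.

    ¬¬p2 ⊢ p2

Derivation trace:
[¬L] ¬¬p2 ⊢ p2
  [¬R]  ⊢ p2, ¬p2
    [Ax] p2 ⊢ p2

Result: YES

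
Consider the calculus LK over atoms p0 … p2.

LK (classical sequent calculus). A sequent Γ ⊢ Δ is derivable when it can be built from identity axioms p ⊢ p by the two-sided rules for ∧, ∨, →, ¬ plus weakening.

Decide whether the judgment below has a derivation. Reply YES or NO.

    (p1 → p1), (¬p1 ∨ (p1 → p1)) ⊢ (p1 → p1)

Derivation trace:
[→R] (p1 → p1), (¬p1 ∨ (p1 → p1)) ⊢ (p1 → p1)
  [∨L] p1, (p1 → p1), (¬p1 ∨ (p1 → p1)) ⊢ p1
    [¬L] p1, (p1 → p1), ¬p1 ⊢ 
      [→L] p1, (p1 → p1) ⊢ p1
        [Ax] p1 ⊢ p1
        [Ax] p1 ⊢ p1
    [→L] p1, (p1 → p1) ⊢ p1
      [Ax] p1 ⊢ p1
      [Ax] p1 ⊢ p1

Result: YES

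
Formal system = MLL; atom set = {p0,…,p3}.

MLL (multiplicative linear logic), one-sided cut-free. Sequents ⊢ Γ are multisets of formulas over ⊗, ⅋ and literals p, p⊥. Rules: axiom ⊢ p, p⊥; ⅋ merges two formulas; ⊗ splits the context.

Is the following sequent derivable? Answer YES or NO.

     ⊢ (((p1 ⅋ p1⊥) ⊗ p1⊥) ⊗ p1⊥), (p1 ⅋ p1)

Derivation trace:
[⅋]  ⊢ (((p1 ⅋ p1⊥) ⊗ p1⊥) ⊗ p1⊥), (p1 ⅋ p1)
  [⊗]  ⊢ p1, p1, (((p1 ⅋ p1⊥) ⊗ p1⊥) ⊗ p1⊥)
    [⊗]  ⊢ p1, ((p1 ⅋ p1⊥) ⊗ p1⊥)
      [⅋]  ⊢ (p1 ⅋ p1⊥)
        [Ax]  ⊢ p1, p1⊥
      [Ax]  ⊢ p1, p1⊥
    [Ax]  ⊢ p1, p1⊥

Result: YES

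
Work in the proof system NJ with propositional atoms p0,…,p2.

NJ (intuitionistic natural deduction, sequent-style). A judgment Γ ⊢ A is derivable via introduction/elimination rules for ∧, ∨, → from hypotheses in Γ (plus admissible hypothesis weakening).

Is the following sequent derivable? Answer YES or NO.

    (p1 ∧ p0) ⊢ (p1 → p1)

Derivation trace:
[Wk] (p1 ∧ p0) ⊢ (p1 → p1)
  [→I]  ⊢ (p1 → p1)
    [Ax] p1 ⊢ p1

Result: YES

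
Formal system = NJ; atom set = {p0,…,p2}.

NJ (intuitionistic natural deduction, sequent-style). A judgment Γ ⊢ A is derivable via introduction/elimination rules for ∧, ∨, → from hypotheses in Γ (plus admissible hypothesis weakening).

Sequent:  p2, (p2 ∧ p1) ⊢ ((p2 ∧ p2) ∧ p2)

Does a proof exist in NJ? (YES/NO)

Derivation (root first):
[∧I] p2, (p2 ∧ p1) ⊢ ((p2 ∧ p2) ∧ p2)
  [∧I] p2 ⊢ (p2 ∧ p2)
    [Ax] p2 ⊢ p2
    [Ax] p2 ⊢ p2
  [Wk] p2, (p2 ∧ p1) ⊢ p2
    [Ax] p2 ⊢ p2

Result: YES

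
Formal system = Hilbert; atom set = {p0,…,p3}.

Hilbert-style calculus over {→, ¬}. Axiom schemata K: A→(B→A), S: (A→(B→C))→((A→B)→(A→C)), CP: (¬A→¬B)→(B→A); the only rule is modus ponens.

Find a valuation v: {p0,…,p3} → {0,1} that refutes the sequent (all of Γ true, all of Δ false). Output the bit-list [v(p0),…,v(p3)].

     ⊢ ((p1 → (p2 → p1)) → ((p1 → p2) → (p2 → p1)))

Search for a countermodel by truth-table:
  v=0000: Γ:[] Δ:[((p1 → (p2 → p1)) → ((p1 → p2) → (p2 → p1)))=T] refutes=False
  v=0001: Γ:[] Δ:[((p1 → (p2 → p1)) → ((p1 → p2) → (p2 → p1)))=T] refutes=False
  v=0010: Γ:[] Δ:[((p1 → (p2 → p1)) → ((p1 → p2) → (p2 → p1)))=F] refutes=True  ← countermodel

Result: [0, 0, 1, 0]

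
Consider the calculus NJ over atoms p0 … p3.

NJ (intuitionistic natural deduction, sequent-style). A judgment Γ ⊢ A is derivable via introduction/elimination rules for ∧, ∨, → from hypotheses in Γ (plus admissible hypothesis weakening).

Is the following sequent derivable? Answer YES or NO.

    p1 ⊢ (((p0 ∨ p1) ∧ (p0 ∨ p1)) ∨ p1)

Proof tree:
[∨I₁] p1 ⊢ (((p0 ∨ p1) ∧ (p0 ∨ p1)) ∨ p1)
  [∧I] p1 ⊢ ((p0 ∨ p1) ∧ (p0 ∨ p1))
    [∨I₂] p1 ⊢ (p0 ∨ p1)
      [Ax] p1 ⊢ p1
    [∨I₂] p1 ⊢ (p0 ∨ p1)
      [Ax] p1 ⊢ p1

Result: YES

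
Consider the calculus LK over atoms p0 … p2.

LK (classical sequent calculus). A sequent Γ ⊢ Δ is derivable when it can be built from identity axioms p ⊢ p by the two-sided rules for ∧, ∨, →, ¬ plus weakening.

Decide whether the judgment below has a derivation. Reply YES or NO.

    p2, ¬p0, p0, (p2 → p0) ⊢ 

Derivation (root first):
[→L] p2, ¬p0, p0, (p2 → p0) ⊢ 
  [Ax] p2 ⊢ p2
  [WL] p0, ¬p0, p0 ⊢ 
    [¬L] p0, ¬p0 ⊢ 
      [Ax] p0 ⊢ p0

Result: YES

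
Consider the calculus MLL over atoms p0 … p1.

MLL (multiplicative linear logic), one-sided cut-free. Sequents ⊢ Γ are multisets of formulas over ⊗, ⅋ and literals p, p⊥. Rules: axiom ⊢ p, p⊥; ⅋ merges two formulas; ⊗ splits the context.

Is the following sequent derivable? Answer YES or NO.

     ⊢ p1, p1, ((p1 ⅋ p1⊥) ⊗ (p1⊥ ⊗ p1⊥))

Proof tree:
[⊗]  ⊢ p1, p1, ((p1 ⅋ p1⊥) ⊗ (p1⊥ ⊗ p1⊥))
  [⅋]  ⊢ (p1 ⅋ p1⊥)
    [Ax]  ⊢ p1, p1⊥
  [⊗]  ⊢ p1, p1, (p1⊥ ⊗ p1⊥)
    [Ax]  ⊢ p1, p1⊥
    [Ax]  ⊢ p1, p1⊥

Result: YES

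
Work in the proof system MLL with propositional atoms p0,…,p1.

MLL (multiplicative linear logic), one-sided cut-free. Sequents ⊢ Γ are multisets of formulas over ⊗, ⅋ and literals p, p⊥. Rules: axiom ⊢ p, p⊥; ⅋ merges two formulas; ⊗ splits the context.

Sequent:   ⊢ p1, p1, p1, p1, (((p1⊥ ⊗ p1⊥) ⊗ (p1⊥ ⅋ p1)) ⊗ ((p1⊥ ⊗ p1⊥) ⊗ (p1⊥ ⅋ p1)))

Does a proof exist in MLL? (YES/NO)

Derivation (root first):
[⊗]  ⊢ p1, p1, p1, p1, (((p1⊥ ⊗ p1⊥) ⊗ (p1⊥ ⅋ p1)) ⊗ ((p1⊥ ⊗ p1⊥) ⊗ (p1⊥ ⅋ p1)))
  [⊗]  ⊢ p1, p1, ((p1⊥ ⊗ p1⊥) ⊗ (p1⊥ ⅋ p1))
    [⊗]  ⊢ p1, p1, (p1⊥ ⊗ p1⊥)
      [Ax]  ⊢ p1, p1⊥
      [Ax]  ⊢ p1, p1⊥
    [⅋]  ⊢ (p1⊥ ⅋ p1)
      [Ax]  ⊢ p1, p1⊥
  [⊗]  ⊢ p1, p1, ((p1⊥ ⊗ p1⊥) ⊗ (p1⊥ ⅋ p1))
    [⊗]  ⊢ p1, p1, (p1⊥ ⊗ p1⊥)
      [Ax]  ⊢ p1, p1⊥
      [Ax]  ⊢ p1, p1⊥
    [⅋]  ⊢ (p1⊥ ⅋ p1)
      [Ax]  ⊢ p1, p1⊥

Result: YES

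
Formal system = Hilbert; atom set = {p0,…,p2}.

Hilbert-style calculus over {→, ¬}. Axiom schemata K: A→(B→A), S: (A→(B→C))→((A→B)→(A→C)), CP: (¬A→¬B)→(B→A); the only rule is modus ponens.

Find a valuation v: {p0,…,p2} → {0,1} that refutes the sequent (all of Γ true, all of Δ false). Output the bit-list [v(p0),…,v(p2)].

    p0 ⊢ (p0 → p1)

Truth-table refutation:
  v=000: Γ:[p0=F] Δ:[(p0 → p1)=T] refutes=False
  v=001: Γ:[p0=F] Δ:[(p0 → p1)=T] refutes=False
  v=010: Γ:[p0=F] Δ:[(p0 → p1)=T] refutes=False
  v=011: Γ:[p0=F] Δ:[(p0 → p1)=T] refutes=False
  v=100: Γ:[p0=T] Δ:[(p0 → p1)=F] refutes=True  ← countermodel

Result: [1, 0, 0]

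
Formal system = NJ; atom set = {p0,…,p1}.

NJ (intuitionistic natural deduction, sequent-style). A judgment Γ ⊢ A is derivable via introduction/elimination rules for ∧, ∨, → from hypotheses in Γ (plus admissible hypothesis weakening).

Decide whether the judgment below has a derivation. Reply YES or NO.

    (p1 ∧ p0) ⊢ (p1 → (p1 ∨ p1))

Derivation (root first):
[Wk] (p1 ∧ p0) ⊢ (p1 → (p1 ∨ p1))
  [→I]  ⊢ (p1 → (p1 ∨ p1))
    [∨I₁] p1 ⊢ (p1 ∨ p1)
      [Ax] p1 ⊢ p1

Result: YES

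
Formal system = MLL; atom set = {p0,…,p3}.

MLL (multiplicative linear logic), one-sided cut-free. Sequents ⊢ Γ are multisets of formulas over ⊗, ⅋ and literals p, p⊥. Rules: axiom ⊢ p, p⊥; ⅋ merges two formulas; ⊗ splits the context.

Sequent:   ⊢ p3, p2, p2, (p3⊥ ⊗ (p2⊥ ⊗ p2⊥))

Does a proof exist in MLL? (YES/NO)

Derivation trace:
[⊗]  ⊢ p3, p2, p2, (p3⊥ ⊗ (p2⊥ ⊗ p2⊥))
  [Ax]  ⊢ p3, p3⊥
  [⊗]  ⊢ p2, p2, (p2⊥ ⊗ p2⊥)
    [Ax]  ⊢ p2, p2⊥
    [Ax]  ⊢ p2, p2⊥

Result: YES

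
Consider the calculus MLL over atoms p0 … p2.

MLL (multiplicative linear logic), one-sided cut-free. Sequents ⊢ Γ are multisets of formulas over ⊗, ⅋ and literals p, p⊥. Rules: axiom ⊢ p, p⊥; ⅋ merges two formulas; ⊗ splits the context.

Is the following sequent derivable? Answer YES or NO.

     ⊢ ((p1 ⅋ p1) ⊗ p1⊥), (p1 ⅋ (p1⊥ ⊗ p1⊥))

Proof tree:
[⅋]  ⊢ ((p1 ⅋ p1) ⊗ p1⊥), (p1 ⅋ (p1⊥ ⊗ p1⊥))
  [⊗]  ⊢ (p1⊥ ⊗ p1⊥), p1, ((p1 ⅋ p1) ⊗ p1⊥)
    [⅋]  ⊢ (p1⊥ ⊗ p1⊥), (p1 ⅋ p1)
      [⊗]  ⊢ p1, p1, (p1⊥ ⊗ p1⊥)
        [Ax]  ⊢ p1, p1⊥
        [Ax]  ⊢ p1, p1⊥
    [Ax]  ⊢ p1, p1⊥

Result: YES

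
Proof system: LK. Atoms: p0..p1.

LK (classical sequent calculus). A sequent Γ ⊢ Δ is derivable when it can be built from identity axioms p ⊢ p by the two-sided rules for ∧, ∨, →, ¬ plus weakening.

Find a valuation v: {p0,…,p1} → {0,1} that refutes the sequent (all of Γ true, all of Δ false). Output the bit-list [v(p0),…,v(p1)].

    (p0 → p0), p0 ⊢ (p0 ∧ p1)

Search for a countermodel by truth-table:
  v=00: Γ:[(p0 → p0)=T, p0=F] Δ:[(p0 ∧ p1)=F] refutes=False
  v=01: Γ:[(p0 → p0)=T, p0=F] Δ:[(p0 ∧ p1)=F] refutes=False
  v=10: Γ:[(p0 → p0)=T, p0=T] Δ:[(p0 ∧ p1)=F] refutes=True  ← countermodel

Result: [1, 0]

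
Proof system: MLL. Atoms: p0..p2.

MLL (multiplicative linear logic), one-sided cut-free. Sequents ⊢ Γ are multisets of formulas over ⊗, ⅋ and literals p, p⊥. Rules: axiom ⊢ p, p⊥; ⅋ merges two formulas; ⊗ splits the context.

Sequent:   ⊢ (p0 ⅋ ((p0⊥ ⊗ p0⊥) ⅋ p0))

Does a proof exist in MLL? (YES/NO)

Derivation (root first):
[⅋]  ⊢ (p0 ⅋ ((p0⊥ ⊗ p0⊥) ⅋ p0))
  [⅋]  ⊢ p0, ((p0⊥ ⊗ p0⊥) ⅋ p0)
    [⊗]  ⊢ p0, p0, (p0⊥ ⊗ p0⊥)
      [Ax]  ⊢ p0, p0⊥
      [Ax]  ⊢ p0, p0⊥

Result: YES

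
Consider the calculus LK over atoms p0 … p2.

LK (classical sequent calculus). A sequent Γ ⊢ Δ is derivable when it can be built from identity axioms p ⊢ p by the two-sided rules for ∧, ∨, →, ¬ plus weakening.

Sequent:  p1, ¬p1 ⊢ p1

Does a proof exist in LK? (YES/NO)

Derivation trace:
[¬L] p1, ¬p1 ⊢ p1
  [WR] p1 ⊢ p1, p1
    [Ax] p1 ⊢ p1

Result: YES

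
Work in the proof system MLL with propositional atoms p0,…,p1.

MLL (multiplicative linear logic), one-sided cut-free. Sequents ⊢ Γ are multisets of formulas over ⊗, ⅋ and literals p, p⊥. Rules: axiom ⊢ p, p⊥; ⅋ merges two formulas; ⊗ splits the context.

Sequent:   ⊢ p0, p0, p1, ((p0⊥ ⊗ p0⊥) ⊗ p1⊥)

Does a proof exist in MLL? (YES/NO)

Derivation (root first):
[⊗]  ⊢ p0, p0, p1, ((p0⊥ ⊗ p0⊥) ⊗ p1⊥)
  [⊗]  ⊢ p0, p0, (p0⊥ ⊗ p0⊥)
    [Ax]  ⊢ p0, p0⊥
    [Ax]  ⊢ p0, p0⊥
  [Ax]  ⊢ p1, p1⊥

Result: YES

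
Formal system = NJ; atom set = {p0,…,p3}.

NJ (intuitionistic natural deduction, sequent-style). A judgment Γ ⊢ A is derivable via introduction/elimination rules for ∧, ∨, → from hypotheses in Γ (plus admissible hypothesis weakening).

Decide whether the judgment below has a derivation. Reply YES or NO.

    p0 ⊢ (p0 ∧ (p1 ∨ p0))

Derivation (root first):
[∧I] p0 ⊢ (p0 ∧ (p1 ∨ p0))
  [Ax] p0 ⊢ p0
  [∨I₂] p0 ⊢ (p1 ∨ p0)
    [Ax] p0 ⊢ p0

Result: YES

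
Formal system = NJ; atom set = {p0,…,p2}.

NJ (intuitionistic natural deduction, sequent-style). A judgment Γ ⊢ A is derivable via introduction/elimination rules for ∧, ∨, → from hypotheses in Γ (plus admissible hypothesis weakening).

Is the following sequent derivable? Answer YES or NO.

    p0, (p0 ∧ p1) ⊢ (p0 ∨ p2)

Derivation trace:
[Wk] p0, (p0 ∧ p1) ⊢ (p0 ∨ p2)
  [∨I₁] p0 ⊢ (p0 ∨ p2)
    [Ax] p0 ⊢ p0

Result: YES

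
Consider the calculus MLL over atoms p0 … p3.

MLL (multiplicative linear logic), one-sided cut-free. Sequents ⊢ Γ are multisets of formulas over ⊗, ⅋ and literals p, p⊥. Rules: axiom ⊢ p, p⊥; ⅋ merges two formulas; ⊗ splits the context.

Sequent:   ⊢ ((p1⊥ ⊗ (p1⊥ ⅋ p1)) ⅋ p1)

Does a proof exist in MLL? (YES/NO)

Derivation (root first):
[⅋]  ⊢ ((p1⊥ ⊗ (p1⊥ ⅋ p1)) ⅋ p1)
  [⊗]  ⊢ p1, (p1⊥ ⊗ (p1⊥ ⅋ p1))
    [Ax]  ⊢ p1, p1⊥
    [⅋]  ⊢ (p1⊥ ⅋ p1)
      [Ax]  ⊢ p1, p1⊥

Result: YES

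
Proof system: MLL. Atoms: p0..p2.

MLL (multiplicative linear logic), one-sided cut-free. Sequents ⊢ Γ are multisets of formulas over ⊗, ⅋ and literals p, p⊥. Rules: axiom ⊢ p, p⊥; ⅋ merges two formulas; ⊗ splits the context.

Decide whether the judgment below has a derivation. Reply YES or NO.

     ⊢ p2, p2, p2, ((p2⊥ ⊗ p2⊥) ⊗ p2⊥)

Derivation trace:
[⊗]  ⊢ p2, p2, p2, ((p2⊥ ⊗ p2⊥) ⊗ p2⊥)
  [⊗]  ⊢ p2, p2, (p2⊥ ⊗ p2⊥)
    [Ax]  ⊢ p2, p2⊥
    [Ax]  ⊢ p2, p2⊥
  [Ax]  ⊢ p2, p2⊥

Result: YES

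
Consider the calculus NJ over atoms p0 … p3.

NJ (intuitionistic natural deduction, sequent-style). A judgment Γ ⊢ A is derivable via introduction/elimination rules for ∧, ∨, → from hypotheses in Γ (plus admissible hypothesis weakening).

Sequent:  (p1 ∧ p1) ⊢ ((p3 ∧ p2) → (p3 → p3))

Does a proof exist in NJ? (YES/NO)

Derivation (root first):
[→I] (p1 ∧ p1) ⊢ ((p3 ∧ p2) → (p3 → p3))
  [Wk] (p1 ∧ p1), (p3 ∧ p2) ⊢ (p3 → p3)
    [→I] (p1 ∧ p1) ⊢ (p3 → p3)
      [Wk] p3, (p1 ∧ p1) ⊢ p3
        [Ax] p3 ⊢ p3

Result: YES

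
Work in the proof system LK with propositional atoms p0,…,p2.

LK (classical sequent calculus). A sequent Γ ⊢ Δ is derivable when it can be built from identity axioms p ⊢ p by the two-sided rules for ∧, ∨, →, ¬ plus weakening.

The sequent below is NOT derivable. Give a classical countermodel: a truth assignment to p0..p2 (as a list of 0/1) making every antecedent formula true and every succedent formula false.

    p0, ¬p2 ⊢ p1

Enumerate valuations to refute Γ ⊢ Δ:
  v=000: Γ:[p0=F, ¬p2=T] Δ:[p1=F] refutes=False
  v=001: Γ:[p0=F, ¬p2=F] Δ:[p1=F] refutes=False
  v=010: Γ:[p0=F, ¬p2=T] Δ:[p1=T] refutes=False
  v=011: Γ:[p0=F, ¬p2=F] Δ:[p1=T] refutes=False
  v=100: Γ:[p0=T, ¬p2=T] Δ:[p1=F] refutes=True  ← countermodel

Result: [1, 0, 0]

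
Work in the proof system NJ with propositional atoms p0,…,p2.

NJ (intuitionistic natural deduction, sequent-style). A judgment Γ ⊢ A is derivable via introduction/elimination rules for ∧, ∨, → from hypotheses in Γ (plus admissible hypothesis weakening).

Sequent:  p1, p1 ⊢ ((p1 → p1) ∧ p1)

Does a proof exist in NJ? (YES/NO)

Derivation trace:
[Wk] p1, p1 ⊢ ((p1 → p1) ∧ p1)
  [∧I] p1 ⊢ ((p1 → p1) ∧ p1)
    [→I]  ⊢ (p1 → p1)
      [Ax] p1 ⊢ p1
    [Ax] p1 ⊢ p1

Result: YES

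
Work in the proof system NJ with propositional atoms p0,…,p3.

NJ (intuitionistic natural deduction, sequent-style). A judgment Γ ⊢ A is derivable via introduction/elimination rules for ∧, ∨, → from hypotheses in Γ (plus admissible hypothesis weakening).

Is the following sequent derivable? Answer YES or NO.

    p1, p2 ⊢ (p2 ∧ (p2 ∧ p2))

Derivation (root first):
[∧I] p1, p2 ⊢ (p2 ∧ (p2 ∧ p2))
  [Ax] p2 ⊢ p2
  [∧I] p1, p2 ⊢ (p2 ∧ p2)
    [Ax] p2 ⊢ p2
    [Wk] p2, p1 ⊢ p2
      [Ax] p2 ⊢ p2

Result: YES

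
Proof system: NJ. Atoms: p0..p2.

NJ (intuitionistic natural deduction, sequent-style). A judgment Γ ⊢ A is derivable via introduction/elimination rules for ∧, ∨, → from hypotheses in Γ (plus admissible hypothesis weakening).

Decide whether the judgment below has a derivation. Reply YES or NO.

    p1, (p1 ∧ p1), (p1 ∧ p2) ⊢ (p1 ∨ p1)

Derivation (root first):
[Wk] p1, (p1 ∧ p1), (p1 ∧ p2) ⊢ (p1 ∨ p1)
  [Wk] p1, (p1 ∧ p1) ⊢ (p1 ∨ p1)
    [∨I₂] p1 ⊢ (p1 ∨ p1)
      [Ax] p1 ⊢ p1

Result: YES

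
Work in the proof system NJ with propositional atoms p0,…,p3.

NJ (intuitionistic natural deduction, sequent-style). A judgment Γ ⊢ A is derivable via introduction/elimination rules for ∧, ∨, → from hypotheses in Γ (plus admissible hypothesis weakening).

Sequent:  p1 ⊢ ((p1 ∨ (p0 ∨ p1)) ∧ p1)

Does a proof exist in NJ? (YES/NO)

Derivation trace:
[∧I] p1 ⊢ ((p1 ∨ (p0 ∨ p1)) ∧ p1)
  [∨I₂] p1 ⊢ (p1 ∨ (p0 ∨ p1))
    [∨I₂] p1 ⊢ (p0 ∨ p1)
      [Ax] p1 ⊢ p1
  [Ax] p1 ⊢ p1

Result: YES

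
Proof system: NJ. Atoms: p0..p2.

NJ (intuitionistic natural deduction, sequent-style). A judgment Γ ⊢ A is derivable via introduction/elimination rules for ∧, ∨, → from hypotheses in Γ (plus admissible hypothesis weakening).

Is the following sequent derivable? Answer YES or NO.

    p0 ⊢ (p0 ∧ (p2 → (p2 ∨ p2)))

Derivation trace:
[∧I] p0 ⊢ (p0 ∧ (p2 → (p2 ∨ p2)))
  [Ax] p0 ⊢ p0
  [→I]  ⊢ (p2 → (p2 ∨ p2))
    [∨I₂] p2 ⊢ (p2 ∨ p2)
      [Ax] p2 ⊢ p2

Result: YES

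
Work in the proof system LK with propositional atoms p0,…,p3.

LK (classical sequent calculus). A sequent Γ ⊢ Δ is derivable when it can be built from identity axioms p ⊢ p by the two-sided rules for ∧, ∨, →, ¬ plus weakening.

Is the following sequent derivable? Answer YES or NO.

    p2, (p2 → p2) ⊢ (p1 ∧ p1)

Truth-table refutation:
  v=0000: Γ:[p2=F, (p2 → p2)=T] Δ:[(p1 ∧ p1)=F] refutes=False
  v=0001: Γ:[p2=F, (p2 → p2)=T] Δ:[(p1 ∧ p1)=F] refutes=False
  v=0010: Γ:[p2=T, (p2 → p2)=T] Δ:[(p1 ∧ p1)=F] refutes=True  ← countermodel

Result: NO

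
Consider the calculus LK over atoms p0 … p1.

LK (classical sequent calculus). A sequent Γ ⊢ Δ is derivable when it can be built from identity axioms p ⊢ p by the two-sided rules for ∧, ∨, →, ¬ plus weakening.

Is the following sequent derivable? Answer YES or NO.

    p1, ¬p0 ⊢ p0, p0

Truth-table refutation:
  v=00: Γ:[p1=F, ¬p0=T] Δ:[p0=F, p0=F] refutes=False
  v=01: Γ:[p1=T, ¬p0=T] Δ:[p0=F, p0=F] refutes=True  ← countermodel

Result: NO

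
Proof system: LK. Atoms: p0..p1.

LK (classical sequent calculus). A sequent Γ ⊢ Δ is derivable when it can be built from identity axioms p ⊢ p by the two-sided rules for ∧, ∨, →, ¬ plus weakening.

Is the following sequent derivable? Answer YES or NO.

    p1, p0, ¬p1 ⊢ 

Proof tree:
[¬L] p1, p0, ¬p1 ⊢ 
  [WL] p1, p0 ⊢ p1
    [Ax] p1 ⊢ p1

Result: YES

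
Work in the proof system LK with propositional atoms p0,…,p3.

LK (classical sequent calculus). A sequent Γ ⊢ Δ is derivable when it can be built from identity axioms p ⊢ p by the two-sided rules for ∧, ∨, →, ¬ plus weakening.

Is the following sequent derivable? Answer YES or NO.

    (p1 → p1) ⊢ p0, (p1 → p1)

Proof tree:
[→R] (p1 → p1) ⊢ p0, (p1 → p1)
  [→L] p1, (p1 → p1) ⊢ p1, p0
    [Ax] p1 ⊢ p1
    [WR] p1 ⊢ p1, p0
      [Ax] p1 ⊢ p1

Result: YES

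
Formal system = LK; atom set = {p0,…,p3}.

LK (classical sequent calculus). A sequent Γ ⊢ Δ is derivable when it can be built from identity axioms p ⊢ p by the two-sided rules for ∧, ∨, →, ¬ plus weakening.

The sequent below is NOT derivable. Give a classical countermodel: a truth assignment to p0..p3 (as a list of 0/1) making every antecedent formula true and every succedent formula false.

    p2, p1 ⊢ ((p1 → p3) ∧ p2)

Enumerate valuations to refute Γ ⊢ Δ:
  v=0000: Γ:[p2=F, p1=F] Δ:[((p1 → p3) ∧ p2)=F] refutes=False
  v=0001: Γ:[p2=F, p1=F] Δ:[((p1 → p3) ∧ p2)=F] refutes=False
  v=0010: Γ:[p2=T, p1=F] Δ:[((p1 → p3) ∧ p2)=T] refutes=False
  v=0011: Γ:[p2=T, p1=F] Δ:[((p1 → p3) ∧ p2)=T] refutes=False
  v=0100: Γ:[p2=F, p1=T] Δ:[((p1 → p3) ∧ p2)=F] refutes=False
  v=0101: Γ:[p2=F, p1=T] Δ:[((p1 → p3) ∧ p2)=F] refutes=False
  v=0110: Γ:[p2=T, p1=T] Δ:[((p1 → p3) ∧ p2)=F] refutes=True  ← countermodel

Result: [0, 1, 1, 0]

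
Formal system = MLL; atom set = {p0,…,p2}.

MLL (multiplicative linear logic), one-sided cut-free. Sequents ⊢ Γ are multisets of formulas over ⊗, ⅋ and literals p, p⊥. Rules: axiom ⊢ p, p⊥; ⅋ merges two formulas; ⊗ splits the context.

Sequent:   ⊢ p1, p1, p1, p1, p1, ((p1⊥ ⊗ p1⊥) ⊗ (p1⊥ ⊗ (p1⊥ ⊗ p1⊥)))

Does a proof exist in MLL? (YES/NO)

Derivation trace:
[⊗]  ⊢ p1, p1, p1, p1, p1, ((p1⊥ ⊗ p1⊥) ⊗ (p1⊥ ⊗ (p1⊥ ⊗ p1⊥)))
  [⊗]  ⊢ p1, p1, (p1⊥ ⊗ p1⊥)
    [Ax]  ⊢ p1, p1⊥
    [Ax]  ⊢ p1, p1⊥
  [⊗]  ⊢ p1, p1, p1, (p1⊥ ⊗ (p1⊥ ⊗ p1⊥))
    [Ax]  ⊢ p1, p1⊥
    [⊗]  ⊢ p1, p1, (p1⊥ ⊗ p1⊥)
      [Ax]  ⊢ p1, p1⊥
      [Ax]  ⊢ p1, p1⊥

Result: YES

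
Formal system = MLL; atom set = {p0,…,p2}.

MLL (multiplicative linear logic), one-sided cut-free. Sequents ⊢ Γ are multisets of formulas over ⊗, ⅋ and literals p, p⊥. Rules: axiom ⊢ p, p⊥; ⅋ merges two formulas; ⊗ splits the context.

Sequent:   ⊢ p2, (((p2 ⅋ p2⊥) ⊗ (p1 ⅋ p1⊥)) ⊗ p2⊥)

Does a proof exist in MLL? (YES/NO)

Derivation (root first):
[⊗]  ⊢ p2, (((p2 ⅋ p2⊥) ⊗ (p1 ⅋ p1⊥)) ⊗ p2⊥)
  [⊗]  ⊢ ((p2 ⅋ p2⊥) ⊗ (p1 ⅋ p1⊥))
    [⅋]  ⊢ (p2 ⅋ p2⊥)
      [Ax]  ⊢ p2, p2⊥
    [⅋]  ⊢ (p1 ⅋ p1⊥)
      [Ax]  ⊢ p1, p1⊥
  [Ax]  ⊢ p2, p2⊥

Result: YES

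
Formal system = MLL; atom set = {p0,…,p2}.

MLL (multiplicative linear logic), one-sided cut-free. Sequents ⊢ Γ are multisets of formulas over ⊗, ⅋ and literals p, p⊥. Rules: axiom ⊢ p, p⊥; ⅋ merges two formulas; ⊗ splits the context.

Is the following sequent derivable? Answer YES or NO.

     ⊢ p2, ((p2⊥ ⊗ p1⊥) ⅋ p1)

Proof tree:
[⅋]  ⊢ p2, ((p2⊥ ⊗ p1⊥) ⅋ p1)
  [⊗]  ⊢ p2, p1, (p2⊥ ⊗ p1⊥)
    [Ax]  ⊢ p2, p2⊥
    [Ax]  ⊢ p1, p1⊥

Result: YES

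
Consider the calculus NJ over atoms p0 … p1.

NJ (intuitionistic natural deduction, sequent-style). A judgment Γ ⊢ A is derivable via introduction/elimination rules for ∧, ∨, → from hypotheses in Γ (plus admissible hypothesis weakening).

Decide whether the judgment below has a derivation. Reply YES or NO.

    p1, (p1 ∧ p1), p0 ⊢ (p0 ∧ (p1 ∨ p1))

Derivation (root first):
[∧I] p1, (p1 ∧ p1), p0 ⊢ (p0 ∧ (p1 ∨ p1))
  [Ax] p0 ⊢ p0
  [Wk] p1, (p1 ∧ p1), (p1 ∧ p1) ⊢ (p1 ∨ p1)
    [∨I₂] p1, (p1 ∧ p1) ⊢ (p1 ∨ p1)
      [Wk] p1, (p1 ∧ p1) ⊢ p1
        [Ax] p1 ⊢ p1

Result: YES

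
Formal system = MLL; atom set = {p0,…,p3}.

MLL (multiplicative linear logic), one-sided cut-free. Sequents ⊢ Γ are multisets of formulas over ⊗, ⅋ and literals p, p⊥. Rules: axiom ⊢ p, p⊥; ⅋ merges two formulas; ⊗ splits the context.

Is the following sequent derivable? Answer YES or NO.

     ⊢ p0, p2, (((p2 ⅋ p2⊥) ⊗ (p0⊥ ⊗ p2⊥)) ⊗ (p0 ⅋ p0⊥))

Proof tree:
[⊗]  ⊢ p0, p2, (((p2 ⅋ p2⊥) ⊗ (p0⊥ ⊗ p2⊥)) ⊗ (p0 ⅋ p0⊥))
  [⊗]  ⊢ p0, p2, ((p2 ⅋ p2⊥) ⊗ (p0⊥ ⊗ p2⊥))
    [⅋]  ⊢ (p2 ⅋ p2⊥)
      [Ax]  ⊢ p2, p2⊥
    [⊗]  ⊢ p0, p2, (p0⊥ ⊗ p2⊥)
      [Ax]  ⊢ p0, p0⊥
      [Ax]  ⊢ p2, p2⊥
  [⅋]  ⊢ (p0 ⅋ p0⊥)
    [Ax]  ⊢ p0, p0⊥

Result: YES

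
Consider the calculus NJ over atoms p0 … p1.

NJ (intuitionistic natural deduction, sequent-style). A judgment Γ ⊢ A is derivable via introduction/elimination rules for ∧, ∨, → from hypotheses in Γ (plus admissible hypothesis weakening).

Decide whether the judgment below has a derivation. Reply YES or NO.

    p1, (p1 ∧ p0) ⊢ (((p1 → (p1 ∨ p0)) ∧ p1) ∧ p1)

Derivation trace:
[∧I] p1, (p1 ∧ p0) ⊢ (((p1 → (p1 ∨ p0)) ∧ p1) ∧ p1)
  [∧I] p1 ⊢ ((p1 → (p1 ∨ p0)) ∧ p1)
    [→I]  ⊢ (p1 → (p1 ∨ p0))
      [∨I₁] p1 ⊢ (p1 ∨ p0)
        [Ax] p1 ⊢ p1
    [Ax] p1 ⊢ p1
  [Wk] p1, (p1 ∧ p0) ⊢ p1
    [Ax] p1 ⊢ p1

Result: YES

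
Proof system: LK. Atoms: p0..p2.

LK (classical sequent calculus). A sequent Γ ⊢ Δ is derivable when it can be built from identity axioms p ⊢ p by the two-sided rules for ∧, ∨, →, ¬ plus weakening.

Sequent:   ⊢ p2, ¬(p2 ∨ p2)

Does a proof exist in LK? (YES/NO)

Derivation (root first):
[¬R]  ⊢ p2, ¬(p2 ∨ p2)
  [∨L] (p2 ∨ p2) ⊢ p2
    [Ax] p2 ⊢ p2
    [Ax] p2 ⊢ p2

Result: YES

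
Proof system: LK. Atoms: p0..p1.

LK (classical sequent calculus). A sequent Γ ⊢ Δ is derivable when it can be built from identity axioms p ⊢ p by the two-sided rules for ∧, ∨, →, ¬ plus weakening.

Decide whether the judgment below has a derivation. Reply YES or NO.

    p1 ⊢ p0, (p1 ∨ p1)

Derivation (root first):
[∨R] p1 ⊢ p0, (p1 ∨ p1)
  [WR] p1 ⊢ p1, p0, p1
    [WR] p1 ⊢ p1, p0
      [Ax] p1 ⊢ p1

Result: YES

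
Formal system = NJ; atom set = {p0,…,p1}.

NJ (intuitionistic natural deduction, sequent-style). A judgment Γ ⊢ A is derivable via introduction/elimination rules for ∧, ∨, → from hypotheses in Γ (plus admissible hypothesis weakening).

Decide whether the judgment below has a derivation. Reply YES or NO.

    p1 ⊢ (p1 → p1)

Derivation (root first):
[Wk] p1 ⊢ (p1 → p1)
  [→I]  ⊢ (p1 → p1)
    [Ax] p1 ⊢ p1

Result: YES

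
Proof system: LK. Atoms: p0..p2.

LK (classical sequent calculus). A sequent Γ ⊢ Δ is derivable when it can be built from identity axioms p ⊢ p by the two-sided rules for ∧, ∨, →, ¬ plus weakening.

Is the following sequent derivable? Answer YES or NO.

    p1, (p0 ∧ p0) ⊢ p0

Derivation trace:
[∧L] p1, (p0 ∧ p0) ⊢ p0
  [WL] p0, p0, p1 ⊢ p0
    [WL] p0, p0 ⊢ p0
      [Ax] p0 ⊢ p0

Result: YES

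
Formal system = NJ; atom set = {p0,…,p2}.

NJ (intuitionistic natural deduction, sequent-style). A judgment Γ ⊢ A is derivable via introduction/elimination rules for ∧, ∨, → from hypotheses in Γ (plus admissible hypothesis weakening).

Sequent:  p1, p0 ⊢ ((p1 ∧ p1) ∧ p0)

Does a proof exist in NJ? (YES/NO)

Proof tree:
[∧I] p1, p0 ⊢ ((p1 ∧ p1) ∧ p0)
  [Wk] p1, p1 ⊢ (p1 ∧ p1)
    [∧I] p1 ⊢ (p1 ∧ p1)
      [Ax] p1 ⊢ p1
      [Ax] p1 ⊢ p1
  [Ax] p0 ⊢ p0

Result: YES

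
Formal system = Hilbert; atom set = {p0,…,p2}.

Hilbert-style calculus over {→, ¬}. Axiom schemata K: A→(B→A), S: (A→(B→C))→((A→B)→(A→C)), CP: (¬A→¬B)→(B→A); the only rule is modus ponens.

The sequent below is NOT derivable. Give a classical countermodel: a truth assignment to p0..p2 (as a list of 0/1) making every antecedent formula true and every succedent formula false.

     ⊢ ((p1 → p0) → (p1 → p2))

Enumerate valuations to refute Γ ⊢ Δ:
  v=000: Γ:[] Δ:[((p1 → p0) → (p1 → p2))=T] refutes=False
  v=001: Γ:[] Δ:[((p1 → p0) → (p1 → p2))=T] refutes=False
  v=010: Γ:[] Δ:[((p1 → p0) → (p1 → p2))=T] refutes=False
  v=011: Γ:[] Δ:[((p1 → p0) → (p1 → p2))=T] refutes=False
  v=100: Γ:[] Δ:[((p1 → p0) → (p1 → p2))=T] refutes=False
  v=101: Γ:[] Δ:[((p1 → p0) → (p1 → p2))=T] refutes=False
  v=110: Γ:[] Δ:[((p1 → p0) → (p1 → p2))=F] refutes=True  ← countermodel

Result: [1, 1, 0]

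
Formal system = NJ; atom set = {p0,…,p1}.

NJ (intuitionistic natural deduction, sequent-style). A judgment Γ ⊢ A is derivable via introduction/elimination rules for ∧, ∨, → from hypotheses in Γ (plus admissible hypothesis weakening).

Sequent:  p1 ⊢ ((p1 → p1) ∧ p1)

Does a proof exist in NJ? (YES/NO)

Proof tree:
[∧I] p1 ⊢ ((p1 → p1) ∧ p1)
  [→I]  ⊢ (p1 → p1)
    [Ax] p1 ⊢ p1
  [→E] p1 ⊢ p1
    [→I]  ⊢ (p1 → p1)
      [Ax] p1 ⊢ p1
    [Ax] p1 ⊢ p1

Result: YES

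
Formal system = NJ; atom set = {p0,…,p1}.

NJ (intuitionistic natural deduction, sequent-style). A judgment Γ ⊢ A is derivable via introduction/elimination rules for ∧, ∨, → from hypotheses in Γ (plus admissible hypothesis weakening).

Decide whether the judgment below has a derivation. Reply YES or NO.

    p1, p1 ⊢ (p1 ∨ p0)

Proof tree:
[∨I₁] p1, p1 ⊢ (p1 ∨ p0)
  [Wk] p1, p1 ⊢ p1
    [Ax] p1 ⊢ p1

Result: YES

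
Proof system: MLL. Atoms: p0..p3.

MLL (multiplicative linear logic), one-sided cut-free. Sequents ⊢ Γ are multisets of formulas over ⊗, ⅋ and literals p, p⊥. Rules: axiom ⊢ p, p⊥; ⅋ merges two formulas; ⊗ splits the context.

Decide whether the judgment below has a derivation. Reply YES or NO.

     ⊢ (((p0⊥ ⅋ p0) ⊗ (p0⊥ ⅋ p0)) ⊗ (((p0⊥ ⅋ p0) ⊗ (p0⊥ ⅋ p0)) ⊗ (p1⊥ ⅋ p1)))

Derivation (root first):
[⊗]  ⊢ (((p0⊥ ⅋ p0) ⊗ (p0⊥ ⅋ p0)) ⊗ (((p0⊥ ⅋ p0) ⊗ (p0⊥ ⅋ p0)) ⊗ (p1⊥ ⅋ p1)))
  [⊗]  ⊢ ((p0⊥ ⅋ p0) ⊗ (p0⊥ ⅋ p0))
    [⅋]  ⊢ (p0⊥ ⅋ p0)
      [Ax]  ⊢ p0, p0⊥
    [⅋]  ⊢ (p0⊥ ⅋ p0)
      [Ax]  ⊢ p0, p0⊥
  [⊗]  ⊢ (((p0⊥ ⅋ p0) ⊗ (p0⊥ ⅋ p0)) ⊗ (p1⊥ ⅋ p1))
    [⊗]  ⊢ ((p0⊥ ⅋ p0) ⊗ (p0⊥ ⅋ p0))
      [⅋]  ⊢ (p0⊥ ⅋ p0)
        [Ax]  ⊢ p0, p0⊥
      [⅋]  ⊢ (p0⊥ ⅋ p0)
        [Ax]  ⊢ p0, p0⊥
    [⅋]  ⊢ (p1⊥ ⅋ p1)
      [Ax]  ⊢ p1, p1⊥

Result: YES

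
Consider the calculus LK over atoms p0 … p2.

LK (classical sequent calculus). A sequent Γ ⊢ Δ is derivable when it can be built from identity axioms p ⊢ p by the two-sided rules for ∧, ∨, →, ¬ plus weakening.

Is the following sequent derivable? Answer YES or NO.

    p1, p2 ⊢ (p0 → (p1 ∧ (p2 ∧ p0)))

Derivation trace:
[→R] p1, p2 ⊢ (p0 → (p1 ∧ (p2 ∧ p0)))
  [∧R] p1, p2, p0 ⊢ (p1 ∧ (p2 ∧ p0))
    [Ax] p1 ⊢ p1
    [∧R] p2, p0 ⊢ (p2 ∧ p0)
      [Ax] p2 ⊢ p2
      [Ax] p0 ⊢ p0

Result: YES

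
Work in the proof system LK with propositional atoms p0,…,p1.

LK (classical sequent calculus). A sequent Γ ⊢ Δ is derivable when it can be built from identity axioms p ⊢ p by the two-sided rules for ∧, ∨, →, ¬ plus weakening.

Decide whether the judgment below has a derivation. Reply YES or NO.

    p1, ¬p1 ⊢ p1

Derivation trace:
[WR] p1, ¬p1 ⊢ p1
  [¬L] p1, ¬p1 ⊢ 
    [Ax] p1 ⊢ p1

Result: YES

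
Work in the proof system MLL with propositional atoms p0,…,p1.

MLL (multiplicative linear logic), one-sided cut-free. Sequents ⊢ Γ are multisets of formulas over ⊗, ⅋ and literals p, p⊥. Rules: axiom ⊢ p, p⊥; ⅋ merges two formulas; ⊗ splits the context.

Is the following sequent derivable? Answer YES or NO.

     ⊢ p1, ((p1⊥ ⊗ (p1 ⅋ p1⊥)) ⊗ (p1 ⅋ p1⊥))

Derivation trace:
[⊗]  ⊢ p1, ((p1⊥ ⊗ (p1 ⅋ p1⊥)) ⊗ (p1 ⅋ p1⊥))
  [⊗]  ⊢ p1, (p1⊥ ⊗ (p1 ⅋ p1⊥))
    [Ax]  ⊢ p1, p1⊥
    [⅋]  ⊢ (p1 ⅋ p1⊥)
      [Ax]  ⊢ p1, p1⊥
  [⅋]  ⊢ (p1 ⅋ p1⊥)
    [Ax]  ⊢ p1, p1⊥

Result: YES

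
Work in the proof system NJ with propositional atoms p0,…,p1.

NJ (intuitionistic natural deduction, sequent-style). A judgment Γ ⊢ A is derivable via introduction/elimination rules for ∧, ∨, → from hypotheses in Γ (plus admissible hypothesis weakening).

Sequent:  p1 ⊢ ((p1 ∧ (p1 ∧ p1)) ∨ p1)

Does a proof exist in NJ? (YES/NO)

Derivation trace:
[∨I₁] p1 ⊢ ((p1 ∧ (p1 ∧ p1)) ∨ p1)
  [∧I] p1 ⊢ (p1 ∧ (p1 ∧ p1))
    [Ax] p1 ⊢ p1
    [∧I] p1 ⊢ (p1 ∧ p1)
      [Ax] p1 ⊢ p1
      [Ax] p1 ⊢ p1

Result: YES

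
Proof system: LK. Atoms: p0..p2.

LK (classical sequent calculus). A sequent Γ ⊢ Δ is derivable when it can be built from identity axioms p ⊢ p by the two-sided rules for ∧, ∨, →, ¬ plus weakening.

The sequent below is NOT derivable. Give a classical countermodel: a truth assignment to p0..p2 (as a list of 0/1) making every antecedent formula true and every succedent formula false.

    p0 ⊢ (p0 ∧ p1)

Enumerate valuations to refute Γ ⊢ Δ:
  v=000: Γ:[p0=F] Δ:[(p0 ∧ p1)=F] refutes=False
  v=001: Γ:[p0=F] Δ:[(p0 ∧ p1)=F] refutes=False
  v=010: Γ:[p0=F] Δ:[(p0 ∧ p1)=F] refutes=False
  v=011: Γ:[p0=F] Δ:[(p0 ∧ p1)=F] refutes=False
  v=100: Γ:[p0=T] Δ:[(p0 ∧ p1)=F] refutes=True  ← countermodel

Result: [1, 0, 0]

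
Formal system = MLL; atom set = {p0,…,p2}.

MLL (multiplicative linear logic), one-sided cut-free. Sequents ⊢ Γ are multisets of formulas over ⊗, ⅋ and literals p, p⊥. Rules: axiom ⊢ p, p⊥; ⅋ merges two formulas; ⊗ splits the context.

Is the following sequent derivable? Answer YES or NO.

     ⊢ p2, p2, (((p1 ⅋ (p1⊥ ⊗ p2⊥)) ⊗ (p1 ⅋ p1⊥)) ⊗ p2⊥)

Proof tree:
[⊗]  ⊢ p2, p2, (((p1 ⅋ (p1⊥ ⊗ p2⊥)) ⊗ (p1 ⅋ p1⊥)) ⊗ p2⊥)
  [⊗]  ⊢ p2, ((p1 ⅋ (p1⊥ ⊗ p2⊥)) ⊗ (p1 ⅋ p1⊥))
    [⅋]  ⊢ p2, (p1 ⅋ (p1⊥ ⊗ p2⊥))
      [⊗]  ⊢ p1, p2, (p1⊥ ⊗ p2⊥)
        [Ax]  ⊢ p1, p1⊥
        [Ax]  ⊢ p2, p2⊥
    [⅋]  ⊢ (p1 ⅋ p1⊥)
      [Ax]  ⊢ p1, p1⊥
  [Ax]  ⊢ p2, p2⊥

Result: YES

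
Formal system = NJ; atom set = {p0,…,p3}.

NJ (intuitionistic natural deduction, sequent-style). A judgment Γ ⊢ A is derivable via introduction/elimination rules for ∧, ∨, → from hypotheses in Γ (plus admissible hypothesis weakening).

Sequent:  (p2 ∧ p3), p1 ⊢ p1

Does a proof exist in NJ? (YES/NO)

Derivation trace:
[→E] (p2 ∧ p3), p1 ⊢ p1
  [→I] (p2 ∧ p3) ⊢ (p1 → p1)
    [Wk] p1, (p2 ∧ p3) ⊢ p1
      [Ax] p1 ⊢ p1
  [Ax] p1 ⊢ p1

Result: YES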